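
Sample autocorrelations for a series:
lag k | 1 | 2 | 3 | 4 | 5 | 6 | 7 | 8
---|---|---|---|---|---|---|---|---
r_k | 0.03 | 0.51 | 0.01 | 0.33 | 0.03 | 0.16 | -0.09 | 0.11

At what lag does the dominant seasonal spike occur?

2

The largest autocorrelation is r_2 = 0.51, with weaker echoes at lags 4 (0.33) and 6 (0.16); the remaining lags stay at or below 0.11.
The dominant spike at lag 2 indicates a seasonal period of 2.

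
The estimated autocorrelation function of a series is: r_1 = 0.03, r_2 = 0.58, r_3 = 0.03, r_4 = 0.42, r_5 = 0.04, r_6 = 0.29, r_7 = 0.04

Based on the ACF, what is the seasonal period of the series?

The largest autocorrelation is r_2 = 0.58, with weaker echoes at lags 4 (0.42) and 6 (0.29); the remaining lags stay at or below 0.04.
The dominant spike at lag 2 indicates a seasonal period of 2.

2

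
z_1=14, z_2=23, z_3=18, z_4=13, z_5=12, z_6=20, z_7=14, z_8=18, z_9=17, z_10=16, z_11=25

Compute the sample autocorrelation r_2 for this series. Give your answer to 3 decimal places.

Mean z̄ = (14 + 23 + 18 + 13 + 12 + 20 + 14 + 18 + 17 + 16 + 25)/11 = 17.2727
Numerator Σ_{t=1}^{9}(z_t−z̄)(z_{t+2}−z̄) = -25.2397
Denominator Σ(z_t−z̄)² = 170.1818
r_2 = -25.2397 / 170.1818 = -0.148

-0.148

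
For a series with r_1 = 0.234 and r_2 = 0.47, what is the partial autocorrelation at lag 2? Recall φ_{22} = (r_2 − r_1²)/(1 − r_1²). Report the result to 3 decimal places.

φ_{22} = (r_2 − r_1²) / (1 − r_1²)
r_1² = (0.234)² = 0.054756
Numerator = 0.47 − 0.0548 = 0.4152; denominator = 1 − 0.0548 = 0.9452
φ_{22} = 0.4152 / 0.9452 = 0.439

0.439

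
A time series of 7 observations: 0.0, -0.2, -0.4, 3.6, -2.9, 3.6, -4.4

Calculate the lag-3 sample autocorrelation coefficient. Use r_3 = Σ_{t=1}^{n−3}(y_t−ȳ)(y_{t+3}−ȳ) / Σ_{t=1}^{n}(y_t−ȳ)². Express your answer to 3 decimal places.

Mean ȳ = (0.0 − 0.2 − 0.4 + 3.6 − 2.9 + 3.6 − 4.4)/7 = -0.1000
Numerator Σ_{t=1}^{4}(y_t−ȳ)(y_{t+3}−ȳ) = -16.3700
Denominator Σ(y_t−ȳ)² = 53.8200
r_3 = -16.3700 / 53.8200 = -0.304

-0.304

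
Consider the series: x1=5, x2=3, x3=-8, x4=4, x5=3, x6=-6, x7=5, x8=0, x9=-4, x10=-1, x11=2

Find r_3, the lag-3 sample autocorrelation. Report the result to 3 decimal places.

Mean x̄ = (5 + 3 − 8 + 4 + 3 − 6 + 5 + 0 − 4 − 1 + 2)/11 = 0.2727
Numerator Σ_{t=1}^{8}(x_t−x̄)(x_{t+3}−x̄) = 114.1405
Denominator Σ(x_t−x̄)² = 204.1818
r_3 = 114.1405 / 204.1818 = 0.559

0.559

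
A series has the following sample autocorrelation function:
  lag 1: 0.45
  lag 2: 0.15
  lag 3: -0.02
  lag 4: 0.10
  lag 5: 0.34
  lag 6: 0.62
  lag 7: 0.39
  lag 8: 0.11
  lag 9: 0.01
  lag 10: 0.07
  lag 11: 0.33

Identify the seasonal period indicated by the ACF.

The largest autocorrelation is r_6 = 0.62; the remaining lags stay at or below 0.45. The elevated value at lag 1 (0.45), dropping to 0.15 at lag 2, reflects decaying short-term dependence rather than seasonality.
The dominant spike at lag 6 indicates a seasonal period of 6.

6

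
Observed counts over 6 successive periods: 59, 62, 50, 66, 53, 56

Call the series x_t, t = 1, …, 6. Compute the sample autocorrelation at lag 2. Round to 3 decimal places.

0.276

Mean x̄ = (59 + 62 + 50 + 66 + 53 + 56)/6 = 57.6667
Deviations from mean: 1.3333, 4.3333, -7.6667, 8.3333, -4.6667, -1.6667
Σ(x_t−x̄)(x_{t+2}−x̄) = (-10.2222) + (36.1111) + (35.7778) + (-13.8889) = 47.7778
Denominator Σ(x_t−x̄)² = 173.3333
r_2 = 47.7778 / 173.3333 = 0.276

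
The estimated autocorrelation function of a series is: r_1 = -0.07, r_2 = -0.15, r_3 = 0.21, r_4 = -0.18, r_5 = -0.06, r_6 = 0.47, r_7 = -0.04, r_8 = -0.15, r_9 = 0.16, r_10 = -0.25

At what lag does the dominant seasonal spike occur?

6

The largest autocorrelation is r_6 = 0.47; the remaining lags stay at or below 0.21.
The dominant spike at lag 6 indicates a seasonal period of 6.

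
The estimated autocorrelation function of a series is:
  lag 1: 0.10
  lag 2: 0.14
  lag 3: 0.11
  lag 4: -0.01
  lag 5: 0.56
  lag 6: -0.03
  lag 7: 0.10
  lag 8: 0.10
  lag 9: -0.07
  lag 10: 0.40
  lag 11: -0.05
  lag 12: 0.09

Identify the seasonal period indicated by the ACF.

The largest autocorrelation is r_5 = 0.56, with a weaker echo at lag 10 (0.40); the remaining lags stay at or below 0.14.
The dominant spike at lag 5 indicates a seasonal period of 5.

5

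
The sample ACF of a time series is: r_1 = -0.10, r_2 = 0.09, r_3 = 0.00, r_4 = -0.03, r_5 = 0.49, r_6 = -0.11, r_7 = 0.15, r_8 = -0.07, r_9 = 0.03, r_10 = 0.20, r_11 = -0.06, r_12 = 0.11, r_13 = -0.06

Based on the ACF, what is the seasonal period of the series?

The largest autocorrelation is r_5 = 0.49, with a weaker echo at lag 10 (0.20); the remaining lags stay at or below 0.15.
The dominant spike at lag 5 indicates a seasonal period of 5.

5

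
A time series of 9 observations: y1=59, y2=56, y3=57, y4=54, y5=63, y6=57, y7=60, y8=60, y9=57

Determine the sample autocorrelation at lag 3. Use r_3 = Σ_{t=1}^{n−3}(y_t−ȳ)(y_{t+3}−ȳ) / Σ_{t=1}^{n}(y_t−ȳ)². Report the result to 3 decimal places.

-0.176

Mean ȳ = (59 + 56 + 57 + 54 + 63 + 57 + 60 + 60 + 57)/9 = 58.1111
Σ(y_t−ȳ)(y_{t+3}−ȳ) = (-3.6543) + (-10.3210) + (1.2346) + (-7.7654) + (9.2346) + (1.2346) = -10.0370
Denominator Σ(y_t−ȳ)² = 56.8889
r_3 = -10.0370 / 56.8889 = -0.176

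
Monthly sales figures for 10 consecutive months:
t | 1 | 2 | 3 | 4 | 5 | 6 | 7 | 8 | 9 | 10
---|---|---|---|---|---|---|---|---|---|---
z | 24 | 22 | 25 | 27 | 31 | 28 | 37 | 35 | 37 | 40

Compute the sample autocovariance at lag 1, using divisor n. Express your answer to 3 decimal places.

22.244

Mean z̄ = (24 + 22 + 25 + 27 + 31 + 28 + 37 + 35 + 37 + 40)/10 = 30.6000
Σ_{t=1}^{9}(z_t−z̄)(z_{t+1}−z̄) = 222.4400
γ_1 = 222.4400 / 10 = 22.244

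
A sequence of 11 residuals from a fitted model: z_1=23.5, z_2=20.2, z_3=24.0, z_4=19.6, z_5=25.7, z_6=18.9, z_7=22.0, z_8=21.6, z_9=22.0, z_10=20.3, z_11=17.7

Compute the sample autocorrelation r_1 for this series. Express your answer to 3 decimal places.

-0.474

Mean z̄ = (23.5 + 20.2 + 24.0 + 19.6 + 25.7 + 18.9 + 22.0 + 21.6 + 22.0 + 20.3 + 17.7)/11 = 21.4091
Numerator Σ_{t=1}^{10}(z_t−z̄)(z_{t+1}−z̄) = -26.6755
Denominator Σ(z_t−z̄)² = 56.2491
r_1 = -26.6755 / 56.2491 = -0.474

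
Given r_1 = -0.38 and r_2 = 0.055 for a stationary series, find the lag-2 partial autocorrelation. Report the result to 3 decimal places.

-0.104

φ_{22} = (r_2 − r_1²) / (1 − r_1²)
r_1² = (-0.38)² = 0.1444
Numerator = 0.055 − 0.1444 = -0.0894; denominator = 1 − 0.1444 = 0.8556
φ_{22} = -0.0894 / 0.8556 = -0.104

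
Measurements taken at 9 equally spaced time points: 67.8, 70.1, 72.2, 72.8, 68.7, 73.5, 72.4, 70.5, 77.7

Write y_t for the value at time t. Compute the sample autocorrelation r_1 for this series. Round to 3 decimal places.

-0.136

Mean ȳ = (67.8 + 70.1 + 72.2 + 72.8 + 68.7 + 73.5 + 72.4 + 70.5 + 77.7)/9 = 71.7444
Numerator Σ_{t=1}^{8}(y_t−ȳ)(y_{t+1}−ȳ) = -9.4164
Denominator Σ(y_t−ȳ)² = 69.3822
r_1 = -9.4164 / 69.3822 = -0.136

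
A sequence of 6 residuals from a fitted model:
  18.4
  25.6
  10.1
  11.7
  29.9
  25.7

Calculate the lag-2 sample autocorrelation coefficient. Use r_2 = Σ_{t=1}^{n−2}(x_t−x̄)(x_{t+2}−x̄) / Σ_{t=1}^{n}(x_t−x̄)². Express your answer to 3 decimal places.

-0.519

Mean x̄ = (18.4 + 25.6 + 10.1 + 11.7 + 29.9 + 25.7)/6 = 20.2333
Deviations from mean: -1.8333, 5.3667, -10.1333, -8.5333, 9.6667, 5.4667
Numerator Σ_{t=1}^{4}(x_t−x̄)(x_{t+2}−x̄) = -171.8222
Denominator Σ(x_t−x̄)² = 330.9933
r_2 = -171.8222 / 330.9933 = -0.519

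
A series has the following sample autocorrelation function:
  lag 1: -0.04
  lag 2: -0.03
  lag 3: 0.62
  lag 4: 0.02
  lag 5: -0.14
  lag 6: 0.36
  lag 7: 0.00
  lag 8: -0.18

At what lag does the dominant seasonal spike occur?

3

The largest autocorrelation is r_3 = 0.62, with a weaker echo at lag 6 (0.36); the remaining lags stay at or below 0.02.
The dominant spike at lag 3 indicates a seasonal period of 3.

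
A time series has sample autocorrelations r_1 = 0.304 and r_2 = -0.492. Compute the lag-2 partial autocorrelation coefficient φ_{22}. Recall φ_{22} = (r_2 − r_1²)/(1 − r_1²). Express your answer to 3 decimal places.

-0.644

φ_{22} = (r_2 − r_1²) / (1 − r_1²)
r_1² = (0.304)² = 0.092416
Numerator = -0.492 − 0.0924 = -0.5844; denominator = 1 − 0.0924 = 0.9076
φ_{22} = -0.5844 / 0.9076 = -0.644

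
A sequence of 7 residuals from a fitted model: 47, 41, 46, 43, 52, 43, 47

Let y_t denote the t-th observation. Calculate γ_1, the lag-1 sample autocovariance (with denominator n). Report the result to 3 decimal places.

-6.618

Mean ȳ = (47 + 41 + 46 + 43 + 52 + 43 + 47)/7 = 45.5714
Σ_{t=1}^{6}(y_t−ȳ)(y_{t+1}−ȳ) = -46.3265
γ_1 = -46.3265 / 7 = -6.618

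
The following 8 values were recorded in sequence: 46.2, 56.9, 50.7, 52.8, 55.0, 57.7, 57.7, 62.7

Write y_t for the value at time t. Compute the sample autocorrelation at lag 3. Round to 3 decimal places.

Mean ȳ = (46.2 + 56.9 + 50.7 + 52.8 + 55.0 + 57.7 + 57.7 + 62.7)/8 = 54.9625
Numerator Σ_{t=1}^{5}(y_t−ȳ)(y_{t+3}−ȳ) = 1.7233
Denominator Σ(y_t−ȳ)² = 178.2388
r_3 = 1.7233 / 178.2388 = 0.010

0.010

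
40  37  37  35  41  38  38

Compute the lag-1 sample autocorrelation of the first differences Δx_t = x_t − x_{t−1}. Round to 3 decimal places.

First differences Δx: -3, 0, -2, 6, -3, 0
Mean of differences = -0.3333
Numerator Σ(Δx_t−Δx̄)(Δx_{t+1}−Δx̄) = -29.7778
Denominator Σ(Δx_t−Δx̄)² = 57.3333
r_1(Δx) = -29.7778 / 57.3333 = -0.519

-0.519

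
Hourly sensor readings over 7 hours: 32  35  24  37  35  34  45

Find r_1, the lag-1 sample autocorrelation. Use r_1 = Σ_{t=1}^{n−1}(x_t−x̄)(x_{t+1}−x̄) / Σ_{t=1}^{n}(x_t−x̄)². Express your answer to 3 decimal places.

Mean x̄ = (32 + 35 + 24 + 37 + 35 + 34 + 45)/7 = 34.5714
Deviations from mean: -2.5714, 0.4286, -10.5714, 2.4286, 0.4286, -0.5714, 10.4286
Σ(x_t−x̄)(x_{t+1}−x̄) = (-1.1020) + (-4.5306) + (-25.6735) + (1.0408) + (-0.2449) + (-5.9592) = -36.4694
Denominator Σ(x_t−x̄)² = 233.7143
r_1 = -36.4694 / 233.7143 = -0.156

-0.156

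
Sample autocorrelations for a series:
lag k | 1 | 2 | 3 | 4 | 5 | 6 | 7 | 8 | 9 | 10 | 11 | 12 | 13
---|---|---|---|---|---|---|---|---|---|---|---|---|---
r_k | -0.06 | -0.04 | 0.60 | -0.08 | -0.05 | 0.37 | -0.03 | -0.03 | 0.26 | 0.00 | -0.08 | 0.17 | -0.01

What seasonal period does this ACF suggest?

The largest autocorrelation is r_3 = 0.60, with weaker echoes at lags 6 (0.37), 9 (0.26) and 12 (0.17); the remaining lags stay at or below 0.00.
The dominant spike at lag 3 indicates a seasonal period of 3.

3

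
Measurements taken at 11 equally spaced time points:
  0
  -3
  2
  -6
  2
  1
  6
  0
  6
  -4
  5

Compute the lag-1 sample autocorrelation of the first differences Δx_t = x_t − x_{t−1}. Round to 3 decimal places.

First differences Δx: -3, 5, -8, 8, -1, 5, -6, 6, -10, 9
Mean of differences = 0.5000
Numerator Σ(Δx_t−Δx̄)(Δx_{t+1}−Δx̄) = -347.7500
Denominator Σ(Δx_t−Δx̄)² = 438.5000
r_1(Δx) = -347.7500 / 438.5000 = -0.793

-0.793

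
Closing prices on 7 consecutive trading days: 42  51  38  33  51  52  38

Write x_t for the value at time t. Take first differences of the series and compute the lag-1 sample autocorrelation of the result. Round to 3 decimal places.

First differences Δx: 9, -13, -5, 18, 1, -14
Mean of differences = -0.6667
Numerator Σ(Δx_t−Δx̄)(Δx_{t+1}−Δx̄) = -137.7778
Denominator Σ(Δx_t−Δx̄)² = 793.3333
r_1(Δx) = -137.7778 / 793.3333 = -0.174

-0.174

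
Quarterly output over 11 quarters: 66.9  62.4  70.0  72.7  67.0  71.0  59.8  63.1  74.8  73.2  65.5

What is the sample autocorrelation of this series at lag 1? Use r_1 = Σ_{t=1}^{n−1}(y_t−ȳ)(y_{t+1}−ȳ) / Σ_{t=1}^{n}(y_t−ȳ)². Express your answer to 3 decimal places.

0.006

Mean ȳ = (66.9 + 62.4 + 70.0 + 72.7 + 67.0 + 71.0 + 59.8 + 63.1 + 74.8 + 73.2 + 65.5)/11 = 67.8545
Numerator Σ_{t=1}^{10}(y_t−ȳ)(y_{t+1}−ȳ) = 1.5498
Denominator Σ(y_t−ȳ)² = 239.2073
r_1 = 1.5498 / 239.2073 = 0.006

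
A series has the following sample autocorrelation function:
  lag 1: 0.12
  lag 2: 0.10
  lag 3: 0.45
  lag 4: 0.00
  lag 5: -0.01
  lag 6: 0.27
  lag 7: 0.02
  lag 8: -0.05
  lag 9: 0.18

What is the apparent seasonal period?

The largest autocorrelation is r_3 = 0.45, with weaker echoes at lags 6 (0.27) and 9 (0.18); the remaining lags stay at or below 0.12.
The dominant spike at lag 3 indicates a seasonal period of 3.

3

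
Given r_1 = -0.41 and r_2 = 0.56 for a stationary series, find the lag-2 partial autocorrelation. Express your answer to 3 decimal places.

0.471

φ_{22} = (r_2 − r_1²) / (1 − r_1²)
r_1² = (-0.41)² = 0.1681
Numerator = 0.56 − 0.1681 = 0.3919; denominator = 1 − 0.1681 = 0.8319
φ_{22} = 0.3919 / 0.8319 = 0.471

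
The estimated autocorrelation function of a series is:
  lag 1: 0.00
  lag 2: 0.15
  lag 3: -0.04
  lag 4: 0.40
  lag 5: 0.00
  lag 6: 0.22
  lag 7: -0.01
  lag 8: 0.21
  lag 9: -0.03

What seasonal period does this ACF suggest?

The largest autocorrelation is r_4 = 0.40; the remaining lags stay at or below 0.22.
The dominant spike at lag 4 indicates a seasonal period of 4.

4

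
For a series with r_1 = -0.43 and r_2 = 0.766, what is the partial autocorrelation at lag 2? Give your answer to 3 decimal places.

0.713

φ_{22} = (r_2 − r_1²) / (1 − r_1²)
r_1² = (-0.43)² = 0.1849
Numerator = 0.766 − 0.1849 = 0.5811; denominator = 1 − 0.1849 = 0.8151
φ_{22} = 0.5811 / 0.8151 = 0.713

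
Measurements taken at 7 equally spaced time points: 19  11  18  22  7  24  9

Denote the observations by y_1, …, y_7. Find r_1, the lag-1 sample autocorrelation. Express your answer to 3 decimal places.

-0.727

Mean ȳ = (19 + 11 + 18 + 22 + 7 + 24 + 9)/7 = 15.7143
Σ(y_t−ȳ)(y_{t+1}−ȳ) = (-15.4898) + (-10.7755) + (14.3673) + (-54.7755) + (-72.2041) + (-55.6327) = -194.5102
Denominator Σ(y_t−ȳ)² = 267.4286
r_1 = -194.5102 / 267.4286 = -0.727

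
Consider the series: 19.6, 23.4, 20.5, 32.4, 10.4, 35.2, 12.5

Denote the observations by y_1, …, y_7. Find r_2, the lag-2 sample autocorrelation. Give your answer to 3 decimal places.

0.547

Mean ȳ = (19.6 + 23.4 + 20.5 + 32.4 + 10.4 + 35.2 + 12.5)/7 = 22.0000
Σ(y_t−ȳ)(y_{t+2}−ȳ) = (3.6000) + (14.5600) + (17.4000) + (137.2800) + (110.2000) = 283.0400
Denominator Σ(y_t−ȳ)² = 517.1800
r_2 = 283.0400 / 517.1800 = 0.547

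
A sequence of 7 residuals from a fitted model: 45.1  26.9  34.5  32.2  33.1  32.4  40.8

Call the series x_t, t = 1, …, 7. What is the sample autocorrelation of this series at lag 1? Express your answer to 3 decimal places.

-0.369

Mean x̄ = (45.1 + 26.9 + 34.5 + 32.2 + 33.1 + 32.4 + 40.8)/7 = 35.0000
Deviations from mean: 10.1000, -8.1000, -0.5000, -2.8000, -1.9000, -2.6000, 5.8000
Numerator Σ_{t=1}^{6}(x_t−x̄)(x_{t+1}−x̄) = -81.1800
Denominator Σ(x_t−x̄)² = 219.7200
r_1 = -81.1800 / 219.7200 = -0.369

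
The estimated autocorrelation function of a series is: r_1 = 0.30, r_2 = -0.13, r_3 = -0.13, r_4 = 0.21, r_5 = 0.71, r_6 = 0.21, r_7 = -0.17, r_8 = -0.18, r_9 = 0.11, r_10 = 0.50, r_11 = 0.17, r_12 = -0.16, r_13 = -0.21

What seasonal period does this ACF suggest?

5

The largest autocorrelation is r_5 = 0.71, with a weaker echo at lag 10 (0.50); the remaining lags stay at or below 0.30.
The dominant spike at lag 5 indicates a seasonal period of 5.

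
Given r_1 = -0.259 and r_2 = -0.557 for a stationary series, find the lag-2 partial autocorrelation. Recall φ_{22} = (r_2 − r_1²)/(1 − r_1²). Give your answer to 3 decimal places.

φ_{22} = (r_2 − r_1²) / (1 − r_1²)
r_1² = (-0.259)² = 0.067081
Numerator = -0.557 − 0.0671 = -0.6241; denominator = 1 − 0.0671 = 0.9329
φ_{22} = -0.6241 / 0.9329 = -0.669

-0.669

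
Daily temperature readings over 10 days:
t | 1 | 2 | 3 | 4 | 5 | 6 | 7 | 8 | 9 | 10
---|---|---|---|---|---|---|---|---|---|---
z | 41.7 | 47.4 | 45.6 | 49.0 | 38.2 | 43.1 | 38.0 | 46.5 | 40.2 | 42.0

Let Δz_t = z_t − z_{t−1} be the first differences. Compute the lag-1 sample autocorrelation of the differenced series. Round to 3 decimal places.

-0.726

First differences Δz: 5.7, -1.8, 3.4, -10.8, 4.9, -5.1, 8.5, -6.3, 1.8
Mean of differences = 0.0333
Numerator Σ(Δz_t−Δz̄)(Δz_{t+1}−Δz̄) = -239.0111
Denominator Σ(Δz_t−Δz̄)² = 329.1200
r_1(Δz) = -239.0111 / 329.1200 = -0.726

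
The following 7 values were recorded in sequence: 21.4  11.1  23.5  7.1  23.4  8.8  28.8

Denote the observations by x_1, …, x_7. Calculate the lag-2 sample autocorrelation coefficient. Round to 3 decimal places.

Mean x̄ = (21.4 + 11.1 + 23.5 + 7.1 + 23.4 + 8.8 + 28.8)/7 = 17.7286
Deviations from mean: 3.6714, -6.6286, 5.7714, -10.6286, 5.6714, -8.9286, 11.0714
Numerator Σ_{t=1}^{5}(x_t−x̄)(x_{t+2}−x̄) = 282.0627
Denominator Σ(x_t−x̄)² = 438.1543
r_2 = 282.0627 / 438.1543 = 0.644

0.644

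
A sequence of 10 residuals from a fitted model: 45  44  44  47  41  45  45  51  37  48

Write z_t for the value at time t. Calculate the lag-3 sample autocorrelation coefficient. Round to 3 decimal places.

-0.160

Mean z̄ = (45 + 44 + 44 + 47 + 41 + 45 + 45 + 51 + 37 + 48)/10 = 44.7000
Numerator Σ_{t=1}^{7}(z_t−z̄)(z_{t+3}−z̄) = -20.8700
Denominator Σ(z_t−z̄)² = 130.1000
r_3 = -20.8700 / 130.1000 = -0.160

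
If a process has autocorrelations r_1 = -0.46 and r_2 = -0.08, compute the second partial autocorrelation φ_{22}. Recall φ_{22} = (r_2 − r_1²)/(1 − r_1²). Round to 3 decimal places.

φ_{22} = (r_2 − r_1²) / (1 − r_1²)
r_1² = (-0.46)² = 0.2116
Numerator = -0.08 − 0.2116 = -0.2916; denominator = 1 − 0.2116 = 0.7884
φ_{22} = -0.2916 / 0.7884 = -0.370

-0.370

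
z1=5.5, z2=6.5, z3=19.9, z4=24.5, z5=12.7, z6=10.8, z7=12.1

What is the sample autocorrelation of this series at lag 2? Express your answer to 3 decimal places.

-0.550

Mean z̄ = (5.5 + 6.5 + 19.9 + 24.5 + 12.7 + 10.8 + 12.1)/7 = 13.1429
Deviations from mean: -7.6429, -6.6429, 6.7571, 11.3571, -0.4429, -2.3429, -1.0429
Numerator Σ_{t=1}^{5}(z_t−z̄)(z_{t+2}−z̄) = -156.2265
Denominator Σ(z_t−z̄)² = 283.9571
r_2 = -156.2265 / 283.9571 = -0.550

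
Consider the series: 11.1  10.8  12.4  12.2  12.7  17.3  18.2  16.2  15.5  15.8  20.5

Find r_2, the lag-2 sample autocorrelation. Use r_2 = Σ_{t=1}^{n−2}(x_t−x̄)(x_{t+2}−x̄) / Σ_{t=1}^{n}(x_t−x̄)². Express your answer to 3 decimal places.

Mean x̄ = (11.1 + 10.8 + 12.4 + 12.2 + 12.7 + 17.3 + 18.2 + 16.2 + 15.5 + 15.8 + 20.5)/11 = 14.7909
Numerator Σ_{t=1}^{9}(x_t−x̄)(x_{t+2}−x̄) = 21.9580
Denominator Σ(x_t−x̄)² = 100.3691
r_2 = 21.9580 / 100.3691 = 0.219

0.219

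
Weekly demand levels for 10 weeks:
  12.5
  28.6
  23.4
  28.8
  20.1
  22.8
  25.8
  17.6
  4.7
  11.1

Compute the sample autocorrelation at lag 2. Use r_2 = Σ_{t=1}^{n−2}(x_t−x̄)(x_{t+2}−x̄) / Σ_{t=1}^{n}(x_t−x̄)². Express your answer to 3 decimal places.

0.017

Mean x̄ = (12.5 + 28.6 + 23.4 + 28.8 + 20.1 + 22.8 + 25.8 + 17.6 + 4.7 + 11.1)/10 = 19.5400
Numerator Σ_{t=1}^{8}(x_t−x̄)(x_{t+2}−x̄) = 9.7268
Denominator Σ(x_t−x̄)² = 577.6440
r_2 = 9.7268 / 577.6440 = 0.017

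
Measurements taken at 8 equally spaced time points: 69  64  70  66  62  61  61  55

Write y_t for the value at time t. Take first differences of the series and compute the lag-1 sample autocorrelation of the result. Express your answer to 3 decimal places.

-0.431

First differences Δy: -5, 6, -4, -4, -1, 0, -6
Mean of differences = -2.0000
Numerator Σ(Δy_t−Δȳ)(Δy_{t+1}−Δȳ) = -44.0000
Denominator Σ(Δy_t−Δȳ)² = 102.0000
r_1(Δy) = -44.0000 / 102.0000 = -0.431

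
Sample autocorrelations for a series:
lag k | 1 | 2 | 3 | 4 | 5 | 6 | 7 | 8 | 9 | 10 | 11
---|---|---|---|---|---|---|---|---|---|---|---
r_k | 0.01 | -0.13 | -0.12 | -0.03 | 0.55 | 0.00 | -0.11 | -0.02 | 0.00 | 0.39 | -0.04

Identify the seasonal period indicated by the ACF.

5

The largest autocorrelation is r_5 = 0.55, with a weaker echo at lag 10 (0.39); the remaining lags stay at or below 0.01.
The dominant spike at lag 5 indicates a seasonal period of 5.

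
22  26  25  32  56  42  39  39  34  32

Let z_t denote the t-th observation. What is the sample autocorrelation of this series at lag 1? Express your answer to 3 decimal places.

0.413

Mean z̄ = (22 + 26 + 25 + 32 + 56 + 42 + 39 + 39 + 34 + 32)/10 = 34.7000
Numerator Σ_{t=1}^{9}(z_t−z̄)(z_{t+1}−z̄) = 367.8100
Denominator Σ(z_t−z̄)² = 890.1000
r_1 = 367.8100 / 890.1000 = 0.413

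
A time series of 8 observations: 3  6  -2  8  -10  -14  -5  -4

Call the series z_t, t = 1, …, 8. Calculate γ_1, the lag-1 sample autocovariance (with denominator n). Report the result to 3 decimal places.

Mean z̄ = (3 + 6 − 2 + 8 − 10 − 14 − 5 − 4)/8 = -2.2500
Deviations: 5.2500, 8.2500, 0.2500, 10.2500, -7.7500, -11.7500, -2.7500, -1.7500
Σ_{t=1}^{7}(z_t−z̄)(z_{t+1}−z̄) = 96.6875
γ_1 = 96.6875 / 8 = 12.086

12.086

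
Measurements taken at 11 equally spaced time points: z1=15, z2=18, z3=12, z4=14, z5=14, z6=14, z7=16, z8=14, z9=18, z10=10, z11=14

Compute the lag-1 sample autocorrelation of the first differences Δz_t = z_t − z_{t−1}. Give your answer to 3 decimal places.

-0.699

First differences Δz: 3, -6, 2, 0, 0, 2, -2, 4, -8, 4
Mean of differences = -0.1000
Numerator Σ(Δz_t−Δz̄)(Δz_{t+1}−Δz̄) = -106.8100
Denominator Σ(Δz_t−Δz̄)² = 152.9000
r_1(Δz) = -106.8100 / 152.9000 = -0.699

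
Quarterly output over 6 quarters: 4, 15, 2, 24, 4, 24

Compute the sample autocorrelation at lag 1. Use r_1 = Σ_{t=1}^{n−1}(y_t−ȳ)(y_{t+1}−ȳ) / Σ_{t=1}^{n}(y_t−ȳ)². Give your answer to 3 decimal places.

-0.696

Mean ȳ = (4 + 15 + 2 + 24 + 4 + 24)/6 = 12.1667
Deviations from mean: -8.1667, 2.8333, -10.1667, 11.8333, -8.1667, 11.8333
Numerator Σ_{t=1}^{5}(y_t−ȳ)(y_{t+1}−ȳ) = -365.5278
Denominator Σ(y_t−ȳ)² = 524.8333
r_1 = -365.5278 / 524.8333 = -0.696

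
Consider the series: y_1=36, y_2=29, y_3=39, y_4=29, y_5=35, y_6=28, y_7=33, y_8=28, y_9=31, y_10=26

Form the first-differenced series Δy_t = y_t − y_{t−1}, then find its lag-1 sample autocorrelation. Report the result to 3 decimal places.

-0.887

First differences Δy: -7, 10, -10, 6, -7, 5, -5, 3, -5
Mean of differences = -1.1111
Numerator Σ(Δy_t−Δȳ)(Δy_{t+1}−Δȳ) = -361.0123
Denominator Σ(Δy_t−Δȳ)² = 406.8889
r_1(Δy) = -361.0123 / 406.8889 = -0.887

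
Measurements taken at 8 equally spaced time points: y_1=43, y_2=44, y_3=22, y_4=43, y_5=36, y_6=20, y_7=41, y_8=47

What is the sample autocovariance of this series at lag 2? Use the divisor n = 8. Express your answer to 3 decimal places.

Mean ȳ = (43 + 44 + 22 + 43 + 36 + 20 + 41 + 47)/8 = 37.0000
Σ_{t=1}^{6}(y_t−ȳ)(y_{t+2}−ȳ) = -309.0000
γ_2 = -309.0000 / 8 = -38.625

-38.625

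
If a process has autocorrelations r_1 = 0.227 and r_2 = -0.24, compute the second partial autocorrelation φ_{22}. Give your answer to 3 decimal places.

-0.307

φ_{22} = (r_2 − r_1²) / (1 − r_1²)
r_1² = (0.227)² = 0.051529
Numerator = -0.24 − 0.0515 = -0.2915; denominator = 1 − 0.0515 = 0.9485
φ_{22} = -0.2915 / 0.9485 = -0.307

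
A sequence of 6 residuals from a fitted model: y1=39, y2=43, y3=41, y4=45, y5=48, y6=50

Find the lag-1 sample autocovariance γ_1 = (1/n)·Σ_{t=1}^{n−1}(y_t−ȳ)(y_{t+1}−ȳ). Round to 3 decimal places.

Mean ȳ = (39 + 43 + 41 + 45 + 48 + 50)/6 = 44.3333
Deviations: -5.3333, -1.3333, -3.3333, 0.6667, 3.6667, 5.6667
Σ_{t=1}^{5}(y_t−ȳ)(y_{t+1}−ȳ) = 32.5556
γ_1 = 32.5556 / 6 = 5.426

5.426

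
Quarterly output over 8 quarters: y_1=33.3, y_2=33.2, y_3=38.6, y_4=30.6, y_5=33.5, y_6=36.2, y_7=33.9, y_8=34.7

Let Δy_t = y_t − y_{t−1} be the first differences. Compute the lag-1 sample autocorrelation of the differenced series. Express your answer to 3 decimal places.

First differences Δy: -0.1, 5.4, -8.0, 2.9, 2.7, -2.3, 0.8
Mean of differences = 0.2000
Numerator Σ(Δy_t−Δȳ)(Δy_{t+1}−Δȳ) = -67.3400
Denominator Σ(Δy_t−Δȳ)² = 114.5200
r_1(Δy) = -67.3400 / 114.5200 = -0.588

-0.588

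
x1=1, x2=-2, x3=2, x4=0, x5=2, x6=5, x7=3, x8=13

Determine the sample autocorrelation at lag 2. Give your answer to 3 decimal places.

Mean x̄ = (1 − 2 + 2 + 0 + 2 + 5 + 3 + 13)/8 = 3.0000
Deviations from mean: -2.0000, -5.0000, -1.0000, -3.0000, -1.0000, 2.0000, 0.0000, 10.0000
Σ(x_t−x̄)(x_{t+2}−x̄) = (2.0000) + (15.0000) + (1.0000) + (-6.0000) + (0.0000) + (20.0000) = 32.0000
Denominator Σ(x_t−x̄)² = 144.0000
r_2 = 32.0000 / 144.0000 = 0.222

0.222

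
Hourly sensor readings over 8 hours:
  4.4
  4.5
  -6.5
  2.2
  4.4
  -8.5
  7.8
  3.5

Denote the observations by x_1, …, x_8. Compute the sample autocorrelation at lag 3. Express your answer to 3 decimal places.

0.432

Mean x̄ = (4.4 + 4.5 − 6.5 + 2.2 + 4.4 − 8.5 + 7.8 + 3.5)/8 = 1.4750
Deviations from mean: 2.9250, 3.0250, -7.9750, 0.7250, 2.9250, -9.9750, 6.3250, 2.0250
Numerator Σ_{t=1}^{5}(x_t−x̄)(x_{t+3}−x̄) = 101.0281
Denominator Σ(x_t−x̄)² = 233.9950
r_3 = 101.0281 / 233.9950 = 0.432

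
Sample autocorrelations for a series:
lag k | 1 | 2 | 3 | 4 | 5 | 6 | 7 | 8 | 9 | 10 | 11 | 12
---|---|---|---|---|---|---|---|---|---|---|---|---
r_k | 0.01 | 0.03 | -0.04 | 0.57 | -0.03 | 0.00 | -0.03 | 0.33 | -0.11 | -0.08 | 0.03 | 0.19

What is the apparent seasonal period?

The largest autocorrelation is r_4 = 0.57, with weaker echoes at lags 8 (0.33) and 12 (0.19); the remaining lags stay at or below 0.03.
The dominant spike at lag 4 indicates a seasonal period of 4.

4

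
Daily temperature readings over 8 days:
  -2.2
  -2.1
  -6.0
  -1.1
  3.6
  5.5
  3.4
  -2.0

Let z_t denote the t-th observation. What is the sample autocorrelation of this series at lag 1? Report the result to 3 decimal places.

Mean z̄ = (-2.2 − 2.1 − 6.0 − 1.1 + 3.6 + 5.5 + 3.4 − 2.0)/8 = -0.1125
Deviations from mean: -2.0875, -1.9875, -5.8875, -0.9875, 3.7125, 5.6125, 3.5125, -1.8875
Σ(z_t−z̄)(z_{t+1}−z̄) = (4.1489) + (11.7014) + (5.8139) + (-3.6661) + (20.8364) + (19.7139) + (-6.6298) = 51.9186
Denominator Σ(z_t−z̄)² = 105.1288
r_1 = 51.9186 / 105.1288 = 0.494

0.494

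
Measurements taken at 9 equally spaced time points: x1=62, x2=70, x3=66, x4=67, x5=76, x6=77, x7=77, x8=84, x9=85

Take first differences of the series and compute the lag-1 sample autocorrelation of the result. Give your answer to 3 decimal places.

First differences Δx: 8, -4, 1, 9, 1, 0, 7, 1
Mean of differences = 2.8750
Numerator Σ(Δx_t−Δx̄)(Δx_{t+1}−Δx̄) = -59.5156
Denominator Σ(Δx_t−Δx̄)² = 146.8750
r_1(Δx) = -59.5156 / 146.8750 = -0.405

-0.405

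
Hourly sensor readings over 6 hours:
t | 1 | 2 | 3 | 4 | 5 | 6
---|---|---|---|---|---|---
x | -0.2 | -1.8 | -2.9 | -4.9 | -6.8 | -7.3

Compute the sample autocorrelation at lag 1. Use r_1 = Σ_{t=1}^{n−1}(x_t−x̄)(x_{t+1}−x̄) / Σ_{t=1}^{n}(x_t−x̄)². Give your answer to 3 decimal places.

0.539

Mean x̄ = (-0.2 − 1.8 − 2.9 − 4.9 − 6.8 − 7.3)/6 = -3.9833
Σ(x_t−x̄)(x_{t+1}−x̄) = (8.2603) + (2.3653) + (-0.9931) + (2.5819) + (9.3419) = 21.5564
Denominator Σ(x_t−x̄)² = 40.0283
r_1 = 21.5564 / 40.0283 = 0.539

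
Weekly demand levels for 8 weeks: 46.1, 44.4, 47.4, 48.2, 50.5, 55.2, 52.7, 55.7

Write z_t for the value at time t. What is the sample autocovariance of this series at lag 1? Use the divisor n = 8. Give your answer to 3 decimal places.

Mean z̄ = (46.1 + 44.4 + 47.4 + 48.2 + 50.5 + 55.2 + 52.7 + 55.7)/8 = 50.0250
Deviations: -3.9250, -5.6250, -2.6250, -1.8250, 0.4750, 5.1750, 2.6750, 5.6750
Σ_{t=1}^{7}(z_t−z̄)(z_{t+1}−z̄) = 72.2494
γ_1 = 72.2494 / 8 = 9.031

9.031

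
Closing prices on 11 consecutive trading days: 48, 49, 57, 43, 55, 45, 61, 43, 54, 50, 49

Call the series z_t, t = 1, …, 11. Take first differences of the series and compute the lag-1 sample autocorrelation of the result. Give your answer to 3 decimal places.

-0.882

First differences Δz: 1, 8, -14, 12, -10, 16, -18, 11, -4, -1
Mean of differences = 0.1000
Numerator Σ(Δz_t−Δz̄)(Δz_{t+1}−Δz̄) = -1078.1100
Denominator Σ(Δz_t−Δz̄)² = 1222.9000
r_1(Δz) = -1078.1100 / 1222.9000 = -0.882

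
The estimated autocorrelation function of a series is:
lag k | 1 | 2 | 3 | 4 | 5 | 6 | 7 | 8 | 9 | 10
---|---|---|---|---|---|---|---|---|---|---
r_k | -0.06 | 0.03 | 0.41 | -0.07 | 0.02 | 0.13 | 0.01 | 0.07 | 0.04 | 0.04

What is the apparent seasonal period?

The largest autocorrelation is r_3 = 0.41; the remaining lags stay at or below 0.13.
The dominant spike at lag 3 indicates a seasonal period of 3.

3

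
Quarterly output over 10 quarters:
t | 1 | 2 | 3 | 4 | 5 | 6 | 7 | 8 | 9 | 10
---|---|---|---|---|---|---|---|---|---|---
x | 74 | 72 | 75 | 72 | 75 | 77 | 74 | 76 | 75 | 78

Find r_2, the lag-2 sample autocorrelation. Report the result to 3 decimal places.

0.230

Mean x̄ = (74 + 72 + 75 + 72 + 75 + 77 + 74 + 76 + 75 + 78)/10 = 74.8000
Numerator Σ_{t=1}^{8}(x_t−x̄)(x_{t+2}−x̄) = 7.7200
Denominator Σ(x_t−x̄)² = 33.6000
r_2 = 7.7200 / 33.6000 = 0.230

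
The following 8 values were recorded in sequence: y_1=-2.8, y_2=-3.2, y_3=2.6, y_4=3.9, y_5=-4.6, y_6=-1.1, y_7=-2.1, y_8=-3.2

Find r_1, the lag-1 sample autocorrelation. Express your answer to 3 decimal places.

Mean ȳ = (-2.8 − 3.2 + 2.6 + 3.9 − 4.6 − 1.1 − 2.1 − 3.2)/8 = -1.3125
Deviations from mean: -1.4875, -1.8875, 3.9125, 5.2125, -3.2875, 0.2125, -0.7875, -1.8875
Numerator Σ_{t=1}^{7}(y_t−ȳ)(y_{t+1}−ȳ) = -0.6989
Denominator Σ(y_t−ȳ)² = 63.2888
r_1 = -0.6989 / 63.2888 = -0.011

-0.011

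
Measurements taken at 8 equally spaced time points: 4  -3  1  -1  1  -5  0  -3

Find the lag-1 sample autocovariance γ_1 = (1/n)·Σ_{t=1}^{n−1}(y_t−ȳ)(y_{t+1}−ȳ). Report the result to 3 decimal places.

Mean ȳ = (4 − 3 + 1 − 1 + 1 − 5 + 0 − 3)/8 = -0.7500
Σ_{t=1}^{7}(y_t−ȳ)(y_{t+1}−ȳ) = -27.8125
γ_1 = -27.8125 / 8 = -3.477

-3.477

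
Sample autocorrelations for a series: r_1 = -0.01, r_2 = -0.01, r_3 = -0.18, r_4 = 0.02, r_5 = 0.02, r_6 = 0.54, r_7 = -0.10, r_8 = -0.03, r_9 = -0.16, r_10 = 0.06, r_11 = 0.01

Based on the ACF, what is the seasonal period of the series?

6

The largest autocorrelation is r_6 = 0.54; the remaining lags stay at or below 0.06.
The dominant spike at lag 6 indicates a seasonal period of 6.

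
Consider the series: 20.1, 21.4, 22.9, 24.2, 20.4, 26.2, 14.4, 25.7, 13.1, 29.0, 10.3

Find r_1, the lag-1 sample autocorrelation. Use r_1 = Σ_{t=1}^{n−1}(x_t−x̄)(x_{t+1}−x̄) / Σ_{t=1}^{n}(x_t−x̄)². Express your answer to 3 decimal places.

Mean x̄ = (20.1 + 21.4 + 22.9 + 24.2 + 20.4 + 26.2 + 14.4 + 25.7 + 13.1 + 29.0 + 10.3)/11 = 20.7000
Numerator Σ_{t=1}^{10}(x_t−x̄)(x_{t+1}−x̄) = -247.4300
Denominator Σ(x_t−x̄)² = 347.7800
r_1 = -247.4300 / 347.7800 = -0.711

-0.711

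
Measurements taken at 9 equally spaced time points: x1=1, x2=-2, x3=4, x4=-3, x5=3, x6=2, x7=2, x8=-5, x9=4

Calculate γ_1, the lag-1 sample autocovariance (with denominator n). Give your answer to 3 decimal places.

-5.790

Mean x̄ = (1 − 2 + 4 − 3 + 3 + 2 + 2 − 5 + 4)/9 = 0.6667
Σ_{t=1}^{8}(x_t−x̄)(x_{t+1}−x̄) = -52.1111
γ_1 = -52.1111 / 9 = -5.790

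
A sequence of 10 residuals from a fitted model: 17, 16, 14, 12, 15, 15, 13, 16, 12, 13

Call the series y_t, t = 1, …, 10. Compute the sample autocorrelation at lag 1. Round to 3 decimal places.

-0.014

Mean ȳ = (17 + 16 + 14 + 12 + 15 + 15 + 13 + 16 + 12 + 13)/10 = 14.3000
Numerator Σ_{t=1}^{9}(y_t−ȳ)(y_{t+1}−ȳ) = -0.3900
Denominator Σ(y_t−ȳ)² = 28.1000
r_1 = -0.3900 / 28.1000 = -0.014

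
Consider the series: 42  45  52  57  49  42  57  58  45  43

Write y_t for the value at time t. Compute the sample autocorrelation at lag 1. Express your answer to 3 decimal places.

0.115

Mean ȳ = (42 + 45 + 52 + 57 + 49 + 42 + 57 + 58 + 45 + 43)/10 = 49.0000
Numerator Σ_{t=1}^{9}(y_t−ȳ)(y_{t+1}−ȳ) = 44.0000
Denominator Σ(y_t−ȳ)² = 384.0000
r_1 = 44.0000 / 384.0000 = 0.115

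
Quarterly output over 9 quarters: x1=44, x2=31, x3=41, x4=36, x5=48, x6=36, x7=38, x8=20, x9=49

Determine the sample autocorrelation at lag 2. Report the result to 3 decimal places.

Mean x̄ = (44 + 31 + 41 + 36 + 48 + 36 + 38 + 20 + 49)/9 = 38.1111
Numerator Σ_{t=1}^{7}(x_t−x̄)(x_{t+2}−x̄) = 100.9753
Denominator Σ(x_t−x̄)² = 646.8889
r_2 = 100.9753 / 646.8889 = 0.156

0.156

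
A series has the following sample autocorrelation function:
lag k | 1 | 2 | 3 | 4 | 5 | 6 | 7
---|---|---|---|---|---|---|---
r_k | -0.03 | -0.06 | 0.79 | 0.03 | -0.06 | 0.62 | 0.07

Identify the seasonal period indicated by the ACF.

3

The largest autocorrelation is r_3 = 0.79, with a weaker echo at lag 6 (0.62); the remaining lags stay at or below 0.07.
The dominant spike at lag 3 indicates a seasonal period of 3.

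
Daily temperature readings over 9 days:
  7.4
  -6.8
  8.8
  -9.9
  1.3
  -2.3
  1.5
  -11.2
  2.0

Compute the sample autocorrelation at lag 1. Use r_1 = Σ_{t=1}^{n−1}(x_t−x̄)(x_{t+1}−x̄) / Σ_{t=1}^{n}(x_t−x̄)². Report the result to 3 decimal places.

Mean x̄ = (7.4 − 6.8 + 8.8 − 9.9 + 1.3 − 2.3 + 1.5 − 11.2 + 2.0)/9 = -1.0222
Numerator Σ_{t=1}^{8}(x_t−x̄)(x_{t+1}−x̄) = -275.8483
Denominator Σ(x_t−x̄)² = 405.7156
r_1 = -275.8483 / 405.7156 = -0.680

-0.680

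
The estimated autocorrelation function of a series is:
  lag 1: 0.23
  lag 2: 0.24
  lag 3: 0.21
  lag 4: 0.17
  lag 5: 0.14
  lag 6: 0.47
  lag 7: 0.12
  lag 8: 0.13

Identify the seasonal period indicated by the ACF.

The largest autocorrelation is r_6 = 0.47; the remaining lags stay at or below 0.24.
The dominant spike at lag 6 indicates a seasonal period of 6.

6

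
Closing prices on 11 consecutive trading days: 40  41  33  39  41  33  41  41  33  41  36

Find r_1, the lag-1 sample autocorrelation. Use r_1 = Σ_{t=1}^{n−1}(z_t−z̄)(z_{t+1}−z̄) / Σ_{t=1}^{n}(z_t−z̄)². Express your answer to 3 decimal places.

-0.528

Mean z̄ = (40 + 41 + 33 + 39 + 41 + 33 + 41 + 41 + 33 + 41 + 36)/11 = 38.0909
Numerator Σ_{t=1}^{10}(z_t−z̄)(z_{t+1}−z̄) = -68.0992
Denominator Σ(z_t−z̄)² = 128.9091
r_1 = -68.0992 / 128.9091 = -0.528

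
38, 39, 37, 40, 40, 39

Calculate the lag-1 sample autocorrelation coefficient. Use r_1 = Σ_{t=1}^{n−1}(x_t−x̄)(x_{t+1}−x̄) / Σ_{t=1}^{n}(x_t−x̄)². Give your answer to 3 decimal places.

-0.150

Mean x̄ = (38 + 39 + 37 + 40 + 40 + 39)/6 = 38.8333
Deviations from mean: -0.8333, 0.1667, -1.8333, 1.1667, 1.1667, 0.1667
Numerator Σ_{t=1}^{5}(x_t−x̄)(x_{t+1}−x̄) = -1.0278
Denominator Σ(x_t−x̄)² = 6.8333
r_1 = -1.0278 / 6.8333 = -0.150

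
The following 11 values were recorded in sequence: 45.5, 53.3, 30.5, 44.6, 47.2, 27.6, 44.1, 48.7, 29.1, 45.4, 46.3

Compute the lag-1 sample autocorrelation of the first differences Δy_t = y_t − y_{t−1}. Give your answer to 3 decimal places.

First differences Δy: 7.8, -22.8, 14.1, 2.6, -19.6, 16.5, 4.6, -19.6, 16.3, 0.9
Mean of differences = 0.0800
Numerator Σ(Δy_t−Δȳ)(Δy_{t+1}−Δȳ) = -1155.4644
Denominator Σ(Δy_t−Δȳ)² = 2114.4160
r_1(Δy) = -1155.4644 / 2114.4160 = -0.546

-0.546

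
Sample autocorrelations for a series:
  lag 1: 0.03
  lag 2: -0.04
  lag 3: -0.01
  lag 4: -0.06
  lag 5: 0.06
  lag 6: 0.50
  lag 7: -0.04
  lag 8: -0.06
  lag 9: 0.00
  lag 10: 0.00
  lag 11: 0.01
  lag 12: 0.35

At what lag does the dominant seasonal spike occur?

The largest autocorrelation is r_6 = 0.50, with a weaker echo at lag 12 (0.35); the remaining lags stay at or below 0.06.
The dominant spike at lag 6 indicates a seasonal period of 6.

6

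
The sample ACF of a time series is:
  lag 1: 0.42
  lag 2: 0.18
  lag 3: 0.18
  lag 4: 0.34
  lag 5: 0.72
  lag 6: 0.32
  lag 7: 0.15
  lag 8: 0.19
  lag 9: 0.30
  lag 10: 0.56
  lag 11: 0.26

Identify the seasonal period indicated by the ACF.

The largest autocorrelation is r_5 = 0.72, with a weaker echo at lag 10 (0.56); the remaining lags stay at or below 0.42. The elevated value at lag 1 (0.42), dropping to 0.18 at lag 2, reflects decaying short-term dependence rather than seasonality.
The dominant spike at lag 5 indicates a seasonal period of 5.

5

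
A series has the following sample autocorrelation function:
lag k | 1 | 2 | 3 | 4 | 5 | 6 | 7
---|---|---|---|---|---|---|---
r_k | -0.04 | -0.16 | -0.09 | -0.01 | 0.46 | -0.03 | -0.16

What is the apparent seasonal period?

The largest autocorrelation is r_5 = 0.46; the remaining lags stay at or below -0.01.
The dominant spike at lag 5 indicates a seasonal period of 5.

5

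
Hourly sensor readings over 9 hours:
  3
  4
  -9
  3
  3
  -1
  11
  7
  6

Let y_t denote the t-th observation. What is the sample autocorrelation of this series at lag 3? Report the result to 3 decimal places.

0.144

Mean ȳ = (3 + 4 − 9 + 3 + 3 − 1 + 11 + 7 + 6)/9 = 3.0000
Numerator Σ_{t=1}^{6}(y_t−ȳ)(y_{t+3}−ȳ) = 36.0000
Denominator Σ(y_t−ȳ)² = 250.0000
r_3 = 36.0000 / 250.0000 = 0.144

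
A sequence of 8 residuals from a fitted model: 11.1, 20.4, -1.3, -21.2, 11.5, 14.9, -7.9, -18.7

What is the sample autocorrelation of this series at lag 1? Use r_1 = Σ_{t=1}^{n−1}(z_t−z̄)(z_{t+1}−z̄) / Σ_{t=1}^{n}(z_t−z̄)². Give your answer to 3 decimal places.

0.095

Mean z̄ = (11.1 + 20.4 − 1.3 − 21.2 + 11.5 + 14.9 − 7.9 − 18.7)/8 = 1.1000
Deviations from mean: 10.0000, 19.3000, -2.4000, -22.3000, 10.4000, 13.8000, -9.0000, -19.8000
Numerator Σ_{t=1}^{7}(z_t−z̄)(z_{t+1}−z̄) = 165.8000
Denominator Σ(z_t−z̄)² = 1747.1800
r_1 = 165.8000 / 1747.1800 = 0.095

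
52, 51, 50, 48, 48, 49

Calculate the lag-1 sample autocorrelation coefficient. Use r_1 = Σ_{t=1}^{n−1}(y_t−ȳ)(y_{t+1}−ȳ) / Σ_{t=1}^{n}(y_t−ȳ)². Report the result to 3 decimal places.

Mean ȳ = (52 + 51 + 50 + 48 + 48 + 49)/6 = 49.6667
Deviations from mean: 2.3333, 1.3333, 0.3333, -1.6667, -1.6667, -0.6667
Numerator Σ_{t=1}^{5}(y_t−ȳ)(y_{t+1}−ȳ) = 6.8889
Denominator Σ(y_t−ȳ)² = 13.3333
r_1 = 6.8889 / 13.3333 = 0.517

0.517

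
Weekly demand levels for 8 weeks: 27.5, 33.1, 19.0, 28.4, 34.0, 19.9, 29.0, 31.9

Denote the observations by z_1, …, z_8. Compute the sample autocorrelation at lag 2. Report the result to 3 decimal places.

-0.346

Mean z̄ = (27.5 + 33.1 + 19.0 + 28.4 + 34.0 + 19.9 + 29.0 + 31.9)/8 = 27.8500
Deviations from mean: -0.3500, 5.2500, -8.8500, 0.5500, 6.1500, -7.9500, 1.1500, 4.0500
Numerator Σ_{t=1}^{6}(z_t−z̄)(z_{t+2}−z̄) = -77.9400
Denominator Σ(z_t−z̄)² = 225.0600
r_2 = -77.9400 / 225.0600 = -0.346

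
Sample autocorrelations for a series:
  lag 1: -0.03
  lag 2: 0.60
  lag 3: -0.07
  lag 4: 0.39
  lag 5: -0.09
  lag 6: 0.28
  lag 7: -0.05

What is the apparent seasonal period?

2

The largest autocorrelation is r_2 = 0.60, with weaker echoes at lags 4 (0.39) and 6 (0.28); the remaining lags stay at or below -0.03.
The dominant spike at lag 2 indicates a seasonal period of 2.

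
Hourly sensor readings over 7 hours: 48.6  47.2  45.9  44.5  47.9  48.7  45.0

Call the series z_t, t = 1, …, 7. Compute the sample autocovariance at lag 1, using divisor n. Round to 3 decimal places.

Mean z̄ = (48.6 + 47.2 + 45.9 + 44.5 + 47.9 + 48.7 + 45.0)/7 = 46.8286
Σ_{t=1}^{6}(z_t−z̄)(z_{t+1}−z̄) = -1.4365
γ_1 = -1.4365 / 7 = -0.205

-0.205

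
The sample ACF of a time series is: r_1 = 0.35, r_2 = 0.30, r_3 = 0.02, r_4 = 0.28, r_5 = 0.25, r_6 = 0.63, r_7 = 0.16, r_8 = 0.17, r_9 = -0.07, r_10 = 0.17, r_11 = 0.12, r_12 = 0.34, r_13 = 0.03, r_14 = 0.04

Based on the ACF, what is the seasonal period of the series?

The largest autocorrelation is r_6 = 0.63; the remaining lags stay at or below 0.35. The elevated value at lag 1 (0.35), dropping to 0.30 at lag 2, reflects decaying short-term dependence rather than seasonality.
The dominant spike at lag 6 indicates a seasonal period of 6.

6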